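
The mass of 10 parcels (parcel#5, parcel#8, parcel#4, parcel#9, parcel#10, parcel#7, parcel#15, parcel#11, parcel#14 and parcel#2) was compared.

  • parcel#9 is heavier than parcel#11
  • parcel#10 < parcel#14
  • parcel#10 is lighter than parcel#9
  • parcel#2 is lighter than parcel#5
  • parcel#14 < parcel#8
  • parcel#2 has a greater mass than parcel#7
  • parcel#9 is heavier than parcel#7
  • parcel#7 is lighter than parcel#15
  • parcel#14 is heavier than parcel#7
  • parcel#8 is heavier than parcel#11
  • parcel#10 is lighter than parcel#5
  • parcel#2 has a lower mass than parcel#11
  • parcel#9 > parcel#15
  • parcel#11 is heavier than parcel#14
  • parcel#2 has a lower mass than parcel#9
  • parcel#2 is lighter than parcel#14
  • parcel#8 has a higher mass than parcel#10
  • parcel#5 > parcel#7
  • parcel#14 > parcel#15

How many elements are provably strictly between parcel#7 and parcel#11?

3

Chaining upward from parcel#7 reaches: parcel#15, parcel#2, parcel#5, parcel#14, parcel#9, parcel#8.
Chaining downward from parcel#11 reaches: parcel#15, parcel#2, parcel#10, parcel#14.
Strictly between parcel#7 and parcel#11 are those in both lists: parcel#15, parcel#2, parcel#14 — 3 elements.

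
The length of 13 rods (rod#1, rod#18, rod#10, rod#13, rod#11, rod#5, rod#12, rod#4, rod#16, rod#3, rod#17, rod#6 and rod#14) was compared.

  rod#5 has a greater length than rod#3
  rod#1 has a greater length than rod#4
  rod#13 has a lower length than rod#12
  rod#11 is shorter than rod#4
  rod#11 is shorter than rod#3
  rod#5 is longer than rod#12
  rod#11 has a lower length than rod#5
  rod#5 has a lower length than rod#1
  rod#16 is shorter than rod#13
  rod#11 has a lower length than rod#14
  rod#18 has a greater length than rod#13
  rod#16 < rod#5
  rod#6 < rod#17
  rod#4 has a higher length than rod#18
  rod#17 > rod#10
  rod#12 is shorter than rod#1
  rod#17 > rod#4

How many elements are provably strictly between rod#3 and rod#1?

Chaining upward from rod#3 reaches: rod#5.
Chaining downward from rod#1 reaches: rod#16, rod#13, rod#18, rod#12, rod#11, rod#4, rod#5.
Strictly between rod#3 and rod#1 are those in both lists: rod#5 — 1 element.

1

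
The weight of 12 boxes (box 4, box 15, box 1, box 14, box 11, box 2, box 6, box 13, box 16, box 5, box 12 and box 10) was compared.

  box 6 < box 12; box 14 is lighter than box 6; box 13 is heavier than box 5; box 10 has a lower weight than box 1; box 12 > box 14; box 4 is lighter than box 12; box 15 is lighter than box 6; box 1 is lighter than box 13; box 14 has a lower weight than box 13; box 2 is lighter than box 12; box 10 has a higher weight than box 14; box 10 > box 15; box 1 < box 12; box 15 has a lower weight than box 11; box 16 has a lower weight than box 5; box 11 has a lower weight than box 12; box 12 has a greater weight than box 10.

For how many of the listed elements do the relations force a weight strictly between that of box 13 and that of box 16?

The relations place box 16 below box 13. An element lies strictly between them when it is forced above box 16 and also forced below box 13.
Above box 16: {box 5}. Below box 13: {box 15, box 14, box 10, box 5, box 1}.
Intersection: {box 5} — 1.

1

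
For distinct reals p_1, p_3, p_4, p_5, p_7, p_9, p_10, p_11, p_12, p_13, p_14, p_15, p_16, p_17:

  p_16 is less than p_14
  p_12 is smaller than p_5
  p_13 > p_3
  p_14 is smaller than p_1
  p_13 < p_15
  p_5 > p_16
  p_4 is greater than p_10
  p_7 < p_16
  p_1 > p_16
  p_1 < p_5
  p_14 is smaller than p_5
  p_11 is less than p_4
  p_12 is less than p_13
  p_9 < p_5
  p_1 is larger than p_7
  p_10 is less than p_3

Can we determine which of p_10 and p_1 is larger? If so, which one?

Following every chain through p_10: above p_10 we get p_3, p_4, p_13, p_15.
p_1 is not reached, and no chain runs the other way from p_1 to p_10.
So the given relations leave the order of p_10 and p_1 undetermined.

undetermined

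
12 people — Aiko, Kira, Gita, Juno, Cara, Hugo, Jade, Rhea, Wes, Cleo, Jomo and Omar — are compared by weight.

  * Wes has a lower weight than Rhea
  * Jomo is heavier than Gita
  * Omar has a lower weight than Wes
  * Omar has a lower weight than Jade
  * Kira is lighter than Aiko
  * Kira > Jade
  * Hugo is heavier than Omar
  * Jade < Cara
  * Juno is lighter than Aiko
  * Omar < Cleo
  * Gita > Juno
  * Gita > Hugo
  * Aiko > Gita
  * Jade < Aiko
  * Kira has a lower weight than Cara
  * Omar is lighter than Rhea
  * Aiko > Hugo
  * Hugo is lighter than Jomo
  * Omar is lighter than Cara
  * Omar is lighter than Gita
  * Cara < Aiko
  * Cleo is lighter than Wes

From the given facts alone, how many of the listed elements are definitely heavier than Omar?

From Omar the given relations immediately reach Cleo, Jade, Hugo, Wes, Rhea, Gita, Cara.
From those, Kira, Jomo, Aiko — 10 in total.
Nothing else is reachable above Omar; 10 in all.

10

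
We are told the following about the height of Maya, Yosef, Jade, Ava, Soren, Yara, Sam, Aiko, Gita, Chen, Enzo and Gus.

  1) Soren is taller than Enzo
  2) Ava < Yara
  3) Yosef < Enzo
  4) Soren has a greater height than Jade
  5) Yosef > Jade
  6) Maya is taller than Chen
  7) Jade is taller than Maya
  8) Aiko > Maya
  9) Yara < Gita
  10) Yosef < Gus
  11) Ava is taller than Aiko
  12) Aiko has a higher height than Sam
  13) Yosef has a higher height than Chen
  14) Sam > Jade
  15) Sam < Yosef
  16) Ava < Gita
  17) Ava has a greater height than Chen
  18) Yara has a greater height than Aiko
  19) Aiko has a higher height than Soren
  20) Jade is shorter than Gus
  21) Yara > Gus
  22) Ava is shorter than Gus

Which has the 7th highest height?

Enzo

Chaining the given pairs: Chen < Maya < Jade < Sam < Yosef < Enzo < Soren < Aiko < Ava < Gus < Yara < Gita.
The 7th largest is Enzo.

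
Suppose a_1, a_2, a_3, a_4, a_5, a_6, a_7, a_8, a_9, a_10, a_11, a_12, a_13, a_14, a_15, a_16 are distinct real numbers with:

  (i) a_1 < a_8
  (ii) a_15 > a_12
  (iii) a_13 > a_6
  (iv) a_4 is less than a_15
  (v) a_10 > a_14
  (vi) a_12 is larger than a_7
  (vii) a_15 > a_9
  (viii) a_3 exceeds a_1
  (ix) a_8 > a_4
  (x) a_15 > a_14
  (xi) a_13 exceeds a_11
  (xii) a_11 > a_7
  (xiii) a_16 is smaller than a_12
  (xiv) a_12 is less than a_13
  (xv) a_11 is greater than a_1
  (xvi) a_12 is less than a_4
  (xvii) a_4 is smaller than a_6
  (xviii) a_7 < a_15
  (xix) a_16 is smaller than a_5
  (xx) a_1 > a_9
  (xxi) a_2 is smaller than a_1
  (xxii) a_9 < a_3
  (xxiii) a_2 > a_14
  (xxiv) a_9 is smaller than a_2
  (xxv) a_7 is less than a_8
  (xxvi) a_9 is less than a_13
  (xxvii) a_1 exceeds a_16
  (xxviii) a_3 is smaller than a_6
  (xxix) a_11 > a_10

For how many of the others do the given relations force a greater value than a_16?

10

From a_16 the given relations immediately reach a_5, a_12, a_1.
From those, a_4, a_3, a_11, a_15, a_8, a_13 — 9 in total.
From those, a_6 — 10 in total.
Nothing else is reachable above a_16; 10 in all.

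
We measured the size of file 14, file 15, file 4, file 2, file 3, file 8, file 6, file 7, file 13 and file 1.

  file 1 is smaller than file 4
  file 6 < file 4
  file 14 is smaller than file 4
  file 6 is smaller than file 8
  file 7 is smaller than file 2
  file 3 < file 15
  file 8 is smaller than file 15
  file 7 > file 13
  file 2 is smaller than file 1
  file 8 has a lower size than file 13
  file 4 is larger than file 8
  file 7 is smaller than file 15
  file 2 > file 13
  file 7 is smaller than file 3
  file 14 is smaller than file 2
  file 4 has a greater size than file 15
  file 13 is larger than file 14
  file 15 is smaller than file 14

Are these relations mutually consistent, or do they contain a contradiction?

inconsistent

We have file 14 < file 13 stated directly, yet also file 13 < file 7 < file 3 < file 15 < file 14 by chaining the others — so file 13 < file 14. Contradiction.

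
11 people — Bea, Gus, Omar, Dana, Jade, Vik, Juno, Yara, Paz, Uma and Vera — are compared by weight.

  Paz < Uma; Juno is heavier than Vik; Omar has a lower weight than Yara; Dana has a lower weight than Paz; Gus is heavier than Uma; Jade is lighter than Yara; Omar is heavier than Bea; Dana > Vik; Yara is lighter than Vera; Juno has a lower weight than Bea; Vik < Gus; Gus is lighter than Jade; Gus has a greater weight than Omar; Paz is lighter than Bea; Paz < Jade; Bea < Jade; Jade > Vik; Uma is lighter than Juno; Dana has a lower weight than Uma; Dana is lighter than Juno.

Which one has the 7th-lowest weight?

Omar

Chaining the given pairs: Vik < Dana < Paz < Uma < Juno < Bea < Omar < Gus < Jade < Yara < Vera.
Counting 7 from the smallest end gives Omar.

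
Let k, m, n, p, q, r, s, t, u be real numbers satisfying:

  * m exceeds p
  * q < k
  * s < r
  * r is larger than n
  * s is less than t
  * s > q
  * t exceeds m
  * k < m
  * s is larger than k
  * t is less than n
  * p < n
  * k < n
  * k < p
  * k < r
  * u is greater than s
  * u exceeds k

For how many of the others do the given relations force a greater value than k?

The elements the relations force above k are s, p, m, u, t, n, r — no chain reaches any other.
That is 7.

7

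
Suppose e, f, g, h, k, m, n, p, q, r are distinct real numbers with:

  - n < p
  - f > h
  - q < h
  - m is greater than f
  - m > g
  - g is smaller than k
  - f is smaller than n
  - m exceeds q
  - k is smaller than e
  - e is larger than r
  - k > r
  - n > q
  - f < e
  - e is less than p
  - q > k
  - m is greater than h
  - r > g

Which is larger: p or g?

g < r and r < k give g < k.
Then k < q extends the chain to q.
With q < h: g < r < k < q < h.
With h < f: g < r < k < q < h < f.
Then f < n extends the chain to n.
Then n < p extends the chain to p.
So g < p; p is the larger of the two.

p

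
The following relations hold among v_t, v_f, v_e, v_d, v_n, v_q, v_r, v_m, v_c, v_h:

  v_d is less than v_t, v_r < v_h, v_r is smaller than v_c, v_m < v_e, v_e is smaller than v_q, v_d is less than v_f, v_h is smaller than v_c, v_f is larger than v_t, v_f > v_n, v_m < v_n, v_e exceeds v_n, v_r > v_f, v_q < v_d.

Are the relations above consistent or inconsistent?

Every relation is compatible with v_m < v_n < v_e < v_q < v_d < v_t < v_f < v_r < v_h < v_c; the set is consistent.

consistent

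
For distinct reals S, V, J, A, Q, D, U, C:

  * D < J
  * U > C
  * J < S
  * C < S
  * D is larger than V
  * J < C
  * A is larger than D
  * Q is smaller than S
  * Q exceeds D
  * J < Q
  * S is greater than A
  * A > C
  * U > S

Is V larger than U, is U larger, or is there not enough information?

Chaining the given relations: V < D < J < C < A < S < U.
So U is larger.

U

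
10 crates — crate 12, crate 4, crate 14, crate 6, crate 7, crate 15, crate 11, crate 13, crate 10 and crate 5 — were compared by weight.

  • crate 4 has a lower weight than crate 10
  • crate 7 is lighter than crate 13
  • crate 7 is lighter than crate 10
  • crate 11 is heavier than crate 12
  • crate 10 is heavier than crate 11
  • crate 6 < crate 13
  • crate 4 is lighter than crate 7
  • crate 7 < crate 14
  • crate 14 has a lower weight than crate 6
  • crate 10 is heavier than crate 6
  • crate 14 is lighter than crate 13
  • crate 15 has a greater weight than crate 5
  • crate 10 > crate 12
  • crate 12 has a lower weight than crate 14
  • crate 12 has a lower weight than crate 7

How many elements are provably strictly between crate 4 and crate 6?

The relations place crate 4 below crate 6. An element lies strictly between them when it is forced above crate 4 and also forced below crate 6.
Above crate 4: {crate 7, crate 14, crate 13, crate 10}. Below crate 6: {crate 12, crate 7, crate 14}.
Intersection: {crate 7, crate 14} — 2.

2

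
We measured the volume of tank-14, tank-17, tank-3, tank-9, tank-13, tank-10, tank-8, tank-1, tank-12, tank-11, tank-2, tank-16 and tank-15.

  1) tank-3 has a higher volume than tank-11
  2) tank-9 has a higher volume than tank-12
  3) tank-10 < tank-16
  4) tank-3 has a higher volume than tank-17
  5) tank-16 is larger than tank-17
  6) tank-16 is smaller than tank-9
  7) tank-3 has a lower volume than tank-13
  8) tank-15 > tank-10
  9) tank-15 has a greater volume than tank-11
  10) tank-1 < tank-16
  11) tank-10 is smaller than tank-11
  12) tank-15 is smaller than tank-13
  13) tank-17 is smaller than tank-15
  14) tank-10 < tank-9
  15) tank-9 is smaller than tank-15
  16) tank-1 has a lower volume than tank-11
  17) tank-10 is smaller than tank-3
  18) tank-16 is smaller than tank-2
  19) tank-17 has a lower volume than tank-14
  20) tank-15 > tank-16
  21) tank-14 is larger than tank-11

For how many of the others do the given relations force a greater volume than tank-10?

From tank-10 the given relations immediately reach tank-11, tank-16, tank-9, tank-3, tank-15.
From those, tank-13, tank-2, tank-14 — 8 in total.
No other element is forced above tank-10 by the given relations, so the count is 8.

8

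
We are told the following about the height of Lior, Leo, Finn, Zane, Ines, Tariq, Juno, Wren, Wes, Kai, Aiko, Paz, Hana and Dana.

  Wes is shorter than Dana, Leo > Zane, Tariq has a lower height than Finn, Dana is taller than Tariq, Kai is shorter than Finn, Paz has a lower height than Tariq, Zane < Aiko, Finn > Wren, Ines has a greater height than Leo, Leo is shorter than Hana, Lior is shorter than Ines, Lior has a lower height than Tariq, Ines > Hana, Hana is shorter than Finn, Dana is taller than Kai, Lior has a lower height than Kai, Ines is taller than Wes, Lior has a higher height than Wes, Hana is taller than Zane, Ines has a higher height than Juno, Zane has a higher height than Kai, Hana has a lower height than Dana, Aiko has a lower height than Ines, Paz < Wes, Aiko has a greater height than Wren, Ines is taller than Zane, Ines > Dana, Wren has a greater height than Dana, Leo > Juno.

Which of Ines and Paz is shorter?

Paz < Wes and Wes < Lior give Paz < Lior.
Then Lior < Kai extends the chain to Kai.
With Kai < Zane: Paz < Wes < Lior < Kai < Zane.
Then Zane < Leo extends the chain to Leo.
Then Leo < Hana extends the chain to Hana.
Then Hana < Dana extends the chain to Dana.
Then Dana < Wren extends the chain to Wren.
Then Wren < Aiko extends the chain to Aiko.
With Aiko < Ines: Paz < Wes < Lior < Kai < Zane < Leo < Hana < Dana < Wren < Aiko < Ines.
So Paz < Ines; Paz is the shorter of the two.

Paz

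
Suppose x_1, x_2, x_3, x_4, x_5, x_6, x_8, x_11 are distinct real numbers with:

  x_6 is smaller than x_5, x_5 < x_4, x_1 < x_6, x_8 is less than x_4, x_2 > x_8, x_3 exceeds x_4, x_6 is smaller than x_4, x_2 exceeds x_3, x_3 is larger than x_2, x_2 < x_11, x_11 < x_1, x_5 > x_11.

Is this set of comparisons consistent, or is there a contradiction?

inconsistent

We have x_3 < x_2 stated directly, yet also x_2 < x_11 < x_1 < x_6 < x_5 < x_4 < x_3 by chaining the others — so x_2 < x_3. Contradiction.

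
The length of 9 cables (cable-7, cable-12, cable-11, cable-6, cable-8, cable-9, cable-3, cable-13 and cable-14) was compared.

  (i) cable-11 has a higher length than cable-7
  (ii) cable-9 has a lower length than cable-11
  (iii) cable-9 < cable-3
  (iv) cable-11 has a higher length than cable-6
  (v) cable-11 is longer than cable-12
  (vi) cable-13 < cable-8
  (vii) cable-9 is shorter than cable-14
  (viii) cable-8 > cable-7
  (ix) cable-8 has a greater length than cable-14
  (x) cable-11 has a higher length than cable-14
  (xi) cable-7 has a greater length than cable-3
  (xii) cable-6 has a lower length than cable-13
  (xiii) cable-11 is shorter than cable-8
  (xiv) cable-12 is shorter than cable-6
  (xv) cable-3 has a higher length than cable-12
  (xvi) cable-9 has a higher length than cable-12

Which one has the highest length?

Chaining downward from cable-8: directly below it, cable-13, cable-7, cable-14, cable-11; then cable-12, cable-9, cable-6, cable-3.
That covers every other element, and nothing is given above cable-8, so cable-8 is the highest length.

cable-8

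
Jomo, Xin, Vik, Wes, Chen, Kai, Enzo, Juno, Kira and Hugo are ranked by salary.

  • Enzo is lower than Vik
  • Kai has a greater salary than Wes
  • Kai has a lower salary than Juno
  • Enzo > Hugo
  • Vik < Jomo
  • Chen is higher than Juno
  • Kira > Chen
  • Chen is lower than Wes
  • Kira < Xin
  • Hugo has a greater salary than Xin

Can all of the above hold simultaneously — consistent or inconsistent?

Chaining the given relations yields Wes < Kai < Juno < Chen, so Wes < Chen. But one relation states Chen < Wes. These cannot both hold.

inconsistent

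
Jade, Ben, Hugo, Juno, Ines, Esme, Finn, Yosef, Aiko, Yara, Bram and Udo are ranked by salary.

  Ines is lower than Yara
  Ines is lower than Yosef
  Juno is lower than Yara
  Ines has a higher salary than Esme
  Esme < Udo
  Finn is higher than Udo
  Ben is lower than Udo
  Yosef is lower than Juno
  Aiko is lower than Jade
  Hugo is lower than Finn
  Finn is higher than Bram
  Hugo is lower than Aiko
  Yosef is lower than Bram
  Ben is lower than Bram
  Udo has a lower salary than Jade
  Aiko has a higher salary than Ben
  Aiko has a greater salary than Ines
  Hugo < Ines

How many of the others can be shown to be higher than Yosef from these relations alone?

The elements the relations force above Yosef are Juno, Yara, Bram, Finn — no chain reaches any other.
That is 4.

4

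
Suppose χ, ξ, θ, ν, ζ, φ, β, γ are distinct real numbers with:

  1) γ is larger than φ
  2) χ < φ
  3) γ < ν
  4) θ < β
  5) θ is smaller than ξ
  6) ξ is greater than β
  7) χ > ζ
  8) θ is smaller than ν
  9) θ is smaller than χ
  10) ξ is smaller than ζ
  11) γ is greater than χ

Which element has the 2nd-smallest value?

β

The consecutive relations fix a unique order: θ < β < ξ < ζ < χ < φ < γ < ν.
Counting 2 from the smallest end gives β.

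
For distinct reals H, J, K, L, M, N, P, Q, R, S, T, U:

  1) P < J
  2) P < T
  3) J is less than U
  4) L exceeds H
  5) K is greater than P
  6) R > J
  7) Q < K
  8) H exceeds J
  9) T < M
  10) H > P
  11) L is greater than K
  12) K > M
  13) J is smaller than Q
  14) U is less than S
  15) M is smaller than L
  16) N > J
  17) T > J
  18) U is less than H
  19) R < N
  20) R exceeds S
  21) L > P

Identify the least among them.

Chaining upward from P: directly above it, J, T, K, H, L; then U, Q, R, M, N; then S.
That covers every other element, and nothing is given below P, so P is the least.

P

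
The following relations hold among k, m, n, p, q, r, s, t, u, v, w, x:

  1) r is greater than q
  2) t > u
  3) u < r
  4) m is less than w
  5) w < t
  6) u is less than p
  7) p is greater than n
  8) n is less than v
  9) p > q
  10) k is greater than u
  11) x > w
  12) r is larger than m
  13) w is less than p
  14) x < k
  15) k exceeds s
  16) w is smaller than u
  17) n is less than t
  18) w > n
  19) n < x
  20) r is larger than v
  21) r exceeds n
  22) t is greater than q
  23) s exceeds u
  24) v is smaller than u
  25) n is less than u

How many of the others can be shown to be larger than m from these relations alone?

Directly above m: w, r.
One step further: u, x, t, p (6 so far).
One step further: s, k (8 so far).
Nothing else is reachable above m; 8 in all.

8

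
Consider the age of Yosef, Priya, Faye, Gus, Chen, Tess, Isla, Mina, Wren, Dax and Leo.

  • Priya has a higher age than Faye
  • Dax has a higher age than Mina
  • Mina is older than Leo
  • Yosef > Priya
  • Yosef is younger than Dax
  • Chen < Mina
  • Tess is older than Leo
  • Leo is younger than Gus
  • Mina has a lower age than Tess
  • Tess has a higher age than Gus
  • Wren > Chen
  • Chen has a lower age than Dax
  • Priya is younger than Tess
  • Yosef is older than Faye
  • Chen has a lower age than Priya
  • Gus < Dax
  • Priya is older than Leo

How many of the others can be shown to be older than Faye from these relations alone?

4

From Faye the given relations immediately reach Priya, Yosef.
From those, Tess, Dax — 4 in total.
No other element is forced above Faye by the given relations, so the count is 4.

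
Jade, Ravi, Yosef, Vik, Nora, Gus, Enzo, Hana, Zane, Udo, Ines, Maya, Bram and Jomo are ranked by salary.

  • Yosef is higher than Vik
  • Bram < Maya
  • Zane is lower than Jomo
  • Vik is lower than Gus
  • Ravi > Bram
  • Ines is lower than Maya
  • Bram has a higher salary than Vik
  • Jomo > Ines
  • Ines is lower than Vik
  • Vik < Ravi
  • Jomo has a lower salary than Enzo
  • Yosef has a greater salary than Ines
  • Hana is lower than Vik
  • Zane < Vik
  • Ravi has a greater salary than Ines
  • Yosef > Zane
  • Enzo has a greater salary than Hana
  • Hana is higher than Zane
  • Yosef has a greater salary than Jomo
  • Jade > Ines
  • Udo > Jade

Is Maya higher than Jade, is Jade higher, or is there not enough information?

Following every chain through Jade: above Jade we get Udo; below Jade we get Ines.
Maya is not reached, and no chain runs the other way from Maya to Jade.
So the given relations leave the order of Jade and Maya undetermined.

undetermined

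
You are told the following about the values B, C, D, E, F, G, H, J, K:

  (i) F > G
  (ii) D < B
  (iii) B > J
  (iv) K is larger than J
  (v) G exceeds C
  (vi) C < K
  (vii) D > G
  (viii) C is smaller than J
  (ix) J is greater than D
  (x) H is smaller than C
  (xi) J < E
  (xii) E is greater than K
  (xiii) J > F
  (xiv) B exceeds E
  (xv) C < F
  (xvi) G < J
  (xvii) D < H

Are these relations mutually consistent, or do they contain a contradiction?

inconsistent

Chaining the given relations yields D < H < C < G, so D < G. But one relation states G < D. These cannot both hold.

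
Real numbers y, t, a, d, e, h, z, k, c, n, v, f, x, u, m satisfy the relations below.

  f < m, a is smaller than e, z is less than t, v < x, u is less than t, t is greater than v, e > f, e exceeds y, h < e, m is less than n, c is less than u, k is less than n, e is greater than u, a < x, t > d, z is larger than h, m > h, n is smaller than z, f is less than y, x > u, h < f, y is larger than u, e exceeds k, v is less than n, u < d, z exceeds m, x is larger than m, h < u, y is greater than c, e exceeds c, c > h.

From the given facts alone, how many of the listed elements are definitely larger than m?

Directly above m: n, z, x.
One step further: t (4 so far).
No other element is forced above m by the given relations, so the count is 4.

4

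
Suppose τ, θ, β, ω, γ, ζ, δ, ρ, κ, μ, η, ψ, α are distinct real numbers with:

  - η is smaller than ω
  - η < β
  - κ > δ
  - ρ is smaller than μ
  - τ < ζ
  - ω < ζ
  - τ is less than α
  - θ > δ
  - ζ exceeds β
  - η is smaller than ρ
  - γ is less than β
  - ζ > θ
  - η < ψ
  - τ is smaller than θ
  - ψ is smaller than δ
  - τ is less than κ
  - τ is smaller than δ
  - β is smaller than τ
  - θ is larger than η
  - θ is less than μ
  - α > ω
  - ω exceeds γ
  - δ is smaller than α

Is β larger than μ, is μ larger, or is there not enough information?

Link the given pairs in sequence: β < τ; τ < δ; δ < θ; θ < μ.
Chaining these gives β < τ < δ < θ < μ.
So μ is larger.

μ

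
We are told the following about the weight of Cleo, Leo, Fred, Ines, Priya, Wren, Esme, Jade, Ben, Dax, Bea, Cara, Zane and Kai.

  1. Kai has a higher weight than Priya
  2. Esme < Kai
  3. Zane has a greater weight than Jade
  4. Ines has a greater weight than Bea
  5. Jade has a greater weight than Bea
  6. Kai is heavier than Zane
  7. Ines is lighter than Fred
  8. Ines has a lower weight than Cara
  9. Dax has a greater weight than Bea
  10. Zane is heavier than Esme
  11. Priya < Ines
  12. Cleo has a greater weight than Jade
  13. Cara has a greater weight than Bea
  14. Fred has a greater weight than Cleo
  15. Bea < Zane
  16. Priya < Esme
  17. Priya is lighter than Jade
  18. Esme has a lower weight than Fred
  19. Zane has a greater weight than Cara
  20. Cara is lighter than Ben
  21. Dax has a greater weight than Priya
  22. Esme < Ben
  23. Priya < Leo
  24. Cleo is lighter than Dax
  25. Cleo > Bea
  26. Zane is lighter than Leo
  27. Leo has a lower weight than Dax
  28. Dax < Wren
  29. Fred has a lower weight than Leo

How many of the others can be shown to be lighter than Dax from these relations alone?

10

Directly below Dax: Priya, Bea, Cleo, Leo.
One step further: Jade, Fred, Zane (7 so far).
One step further: Esme, Ines, Cara (10 so far).
No other element is forced below Dax by the given relations, so the count is 10.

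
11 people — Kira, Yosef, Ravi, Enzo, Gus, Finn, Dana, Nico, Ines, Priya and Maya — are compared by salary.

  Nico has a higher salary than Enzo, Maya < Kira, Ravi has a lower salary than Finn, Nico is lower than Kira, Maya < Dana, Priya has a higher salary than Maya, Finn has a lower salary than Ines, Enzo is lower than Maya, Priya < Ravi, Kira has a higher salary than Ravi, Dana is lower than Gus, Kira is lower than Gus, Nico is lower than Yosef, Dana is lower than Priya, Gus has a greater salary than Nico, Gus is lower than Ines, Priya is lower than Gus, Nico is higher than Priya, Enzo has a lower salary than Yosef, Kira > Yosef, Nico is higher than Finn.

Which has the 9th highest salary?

Piecing the relations together gives one ordering: Enzo < Maya < Dana < Priya < Ravi < Finn < Nico < Yosef < Kira < Gus < Ines.
Counting 9 from the largest end gives Dana.

Dana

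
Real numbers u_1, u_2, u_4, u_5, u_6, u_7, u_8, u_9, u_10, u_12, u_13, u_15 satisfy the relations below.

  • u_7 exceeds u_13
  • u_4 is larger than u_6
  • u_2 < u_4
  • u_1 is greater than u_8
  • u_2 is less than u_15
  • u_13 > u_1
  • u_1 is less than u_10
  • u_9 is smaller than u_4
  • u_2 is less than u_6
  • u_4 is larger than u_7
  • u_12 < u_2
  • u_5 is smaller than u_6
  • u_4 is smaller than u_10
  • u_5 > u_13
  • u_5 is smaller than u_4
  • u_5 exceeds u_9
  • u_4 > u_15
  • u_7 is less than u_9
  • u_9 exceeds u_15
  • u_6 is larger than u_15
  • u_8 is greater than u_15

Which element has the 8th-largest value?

u_1

The consecutive relations fix a unique order: u_12 < u_2 < u_15 < u_8 < u_1 < u_13 < u_7 < u_9 < u_5 < u_6 < u_4 < u_10.
Counting 8 from the largest end gives u_1.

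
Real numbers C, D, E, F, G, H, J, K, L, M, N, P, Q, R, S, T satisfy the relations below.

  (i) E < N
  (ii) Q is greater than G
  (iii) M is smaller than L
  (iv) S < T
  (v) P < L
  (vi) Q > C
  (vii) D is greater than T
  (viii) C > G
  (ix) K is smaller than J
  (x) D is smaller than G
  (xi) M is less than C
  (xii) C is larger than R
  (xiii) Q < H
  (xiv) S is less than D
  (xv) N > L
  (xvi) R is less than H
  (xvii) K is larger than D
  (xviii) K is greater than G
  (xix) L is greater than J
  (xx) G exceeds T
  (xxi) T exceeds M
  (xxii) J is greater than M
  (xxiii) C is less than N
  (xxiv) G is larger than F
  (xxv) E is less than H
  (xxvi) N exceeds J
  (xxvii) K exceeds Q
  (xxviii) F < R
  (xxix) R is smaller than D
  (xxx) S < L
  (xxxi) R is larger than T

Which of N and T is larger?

N

The relevant relations are T < R; R < D; D < G; G < C; C < Q; Q < K; K < J; J < L; L < N.
Together: T < R < D < G < C < Q < K < J < L < N.
So T < N; N is the larger of the two.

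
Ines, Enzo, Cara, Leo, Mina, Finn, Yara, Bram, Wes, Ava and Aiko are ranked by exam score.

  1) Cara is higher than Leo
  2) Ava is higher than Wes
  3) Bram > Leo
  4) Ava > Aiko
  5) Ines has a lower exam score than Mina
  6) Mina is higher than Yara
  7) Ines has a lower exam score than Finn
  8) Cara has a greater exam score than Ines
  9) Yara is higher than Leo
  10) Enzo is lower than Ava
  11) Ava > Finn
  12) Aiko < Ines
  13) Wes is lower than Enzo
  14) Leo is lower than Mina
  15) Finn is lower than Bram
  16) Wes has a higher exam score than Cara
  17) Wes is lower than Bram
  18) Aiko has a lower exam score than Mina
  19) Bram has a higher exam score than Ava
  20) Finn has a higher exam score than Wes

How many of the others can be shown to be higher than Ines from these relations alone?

7

The elements the relations force above Ines are Cara, Wes, Finn, Enzo, Ava, Bram, Mina — no chain reaches any other.
That is 7.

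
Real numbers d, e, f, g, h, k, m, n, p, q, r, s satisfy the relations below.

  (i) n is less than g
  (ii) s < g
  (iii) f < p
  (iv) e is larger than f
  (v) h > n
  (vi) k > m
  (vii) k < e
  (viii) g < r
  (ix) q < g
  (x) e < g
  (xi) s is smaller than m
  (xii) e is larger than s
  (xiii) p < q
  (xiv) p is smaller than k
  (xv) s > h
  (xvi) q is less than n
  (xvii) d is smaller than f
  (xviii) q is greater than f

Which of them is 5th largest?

m

The consecutive relations fix a unique order: d < f < p < q < n < h < s < m < k < e < g < r.
The 5th largest is m.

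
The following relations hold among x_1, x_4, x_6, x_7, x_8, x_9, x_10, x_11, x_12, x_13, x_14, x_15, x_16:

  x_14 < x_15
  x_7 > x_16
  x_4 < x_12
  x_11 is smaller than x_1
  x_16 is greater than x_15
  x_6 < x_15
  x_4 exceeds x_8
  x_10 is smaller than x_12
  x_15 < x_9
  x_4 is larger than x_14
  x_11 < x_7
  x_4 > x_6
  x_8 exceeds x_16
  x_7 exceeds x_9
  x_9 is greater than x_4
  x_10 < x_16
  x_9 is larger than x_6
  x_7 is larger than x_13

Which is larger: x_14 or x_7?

x_14 < x_15 and x_15 < x_16 give x_14 < x_16.
Then x_16 < x_8 extends the chain to x_8.
With x_8 < x_4: x_14 < x_15 < x_16 < x_8 < x_4.
Then x_4 < x_9 extends the chain to x_9.
Then x_9 < x_7 extends the chain to x_7.
So x_14 < x_7; x_7 is the larger of the two.

x_7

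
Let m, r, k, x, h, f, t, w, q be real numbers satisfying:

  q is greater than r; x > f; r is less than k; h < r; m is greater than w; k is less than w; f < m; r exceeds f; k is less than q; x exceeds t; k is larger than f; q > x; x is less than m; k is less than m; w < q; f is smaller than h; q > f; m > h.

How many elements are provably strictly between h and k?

1

Chaining upward from h reaches: r, w, q, m.
Chaining downward from k reaches: f, r.
Strictly between h and k are those in both lists: r — 1 element.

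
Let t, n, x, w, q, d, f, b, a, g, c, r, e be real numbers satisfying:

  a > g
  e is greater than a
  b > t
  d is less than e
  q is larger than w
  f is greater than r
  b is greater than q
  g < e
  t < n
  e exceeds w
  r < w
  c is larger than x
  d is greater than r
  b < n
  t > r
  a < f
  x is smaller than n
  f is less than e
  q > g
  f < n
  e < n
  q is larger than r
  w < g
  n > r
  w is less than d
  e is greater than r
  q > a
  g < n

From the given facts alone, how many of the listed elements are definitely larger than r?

Directly above r: t, w, d, q, f, e, n.
One step further: g, b (9 so far).
One step further: a (10 so far).
Nothing else is reachable above r; 10 in all.

10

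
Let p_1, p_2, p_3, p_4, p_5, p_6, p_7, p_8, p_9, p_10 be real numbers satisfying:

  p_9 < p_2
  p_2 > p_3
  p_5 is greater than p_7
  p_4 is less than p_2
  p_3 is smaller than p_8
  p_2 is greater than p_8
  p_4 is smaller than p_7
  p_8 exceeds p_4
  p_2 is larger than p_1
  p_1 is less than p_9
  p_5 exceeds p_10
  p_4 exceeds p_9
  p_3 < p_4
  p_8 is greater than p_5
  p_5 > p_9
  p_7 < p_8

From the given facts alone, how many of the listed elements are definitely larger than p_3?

5

The elements the relations force above p_3 are p_4, p_7, p_5, p_8, p_2 — no chain reaches any other.
That is 5.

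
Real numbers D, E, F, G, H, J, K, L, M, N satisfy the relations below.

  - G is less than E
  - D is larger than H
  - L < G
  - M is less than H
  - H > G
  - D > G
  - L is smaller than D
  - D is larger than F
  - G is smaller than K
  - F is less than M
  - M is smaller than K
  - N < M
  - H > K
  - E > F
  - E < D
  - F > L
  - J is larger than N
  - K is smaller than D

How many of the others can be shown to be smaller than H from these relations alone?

From H the given relations immediately reach M, G, K.
From those, N, L, F — 6 in total.
Nothing else is reachable below H; 6 in all.

6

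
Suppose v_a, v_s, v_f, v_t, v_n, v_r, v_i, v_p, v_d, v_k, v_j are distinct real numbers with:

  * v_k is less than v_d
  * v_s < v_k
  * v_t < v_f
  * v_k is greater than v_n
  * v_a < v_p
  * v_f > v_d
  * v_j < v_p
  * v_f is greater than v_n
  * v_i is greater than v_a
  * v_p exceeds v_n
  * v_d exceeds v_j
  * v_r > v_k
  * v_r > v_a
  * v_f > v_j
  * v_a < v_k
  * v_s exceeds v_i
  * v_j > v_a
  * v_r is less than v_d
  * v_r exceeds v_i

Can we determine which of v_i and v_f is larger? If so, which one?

The relevant relations are v_i < v_s; v_s < v_k; v_k < v_r; v_r < v_d; v_d < v_f.
Chaining these gives v_i < v_s < v_k < v_r < v_d < v_f.
So v_f is larger.

v_f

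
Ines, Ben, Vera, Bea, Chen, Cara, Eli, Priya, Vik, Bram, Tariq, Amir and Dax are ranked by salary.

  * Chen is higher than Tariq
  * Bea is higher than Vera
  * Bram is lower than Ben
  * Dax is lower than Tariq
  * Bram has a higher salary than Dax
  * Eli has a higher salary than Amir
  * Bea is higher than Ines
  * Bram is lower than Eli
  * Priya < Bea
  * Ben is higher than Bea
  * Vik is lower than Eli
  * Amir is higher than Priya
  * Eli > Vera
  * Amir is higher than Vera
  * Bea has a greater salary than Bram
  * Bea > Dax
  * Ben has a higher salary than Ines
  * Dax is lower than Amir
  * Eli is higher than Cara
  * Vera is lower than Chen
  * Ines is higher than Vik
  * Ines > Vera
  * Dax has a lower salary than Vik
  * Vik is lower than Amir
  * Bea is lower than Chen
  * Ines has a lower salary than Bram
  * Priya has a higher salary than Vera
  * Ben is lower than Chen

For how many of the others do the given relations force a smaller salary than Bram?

4

From Bram the given relations immediately reach Dax, Ines.
From those, Vera, Vik — 4 in total.
No other element is forced below Bram by the given relations, so the count is 4.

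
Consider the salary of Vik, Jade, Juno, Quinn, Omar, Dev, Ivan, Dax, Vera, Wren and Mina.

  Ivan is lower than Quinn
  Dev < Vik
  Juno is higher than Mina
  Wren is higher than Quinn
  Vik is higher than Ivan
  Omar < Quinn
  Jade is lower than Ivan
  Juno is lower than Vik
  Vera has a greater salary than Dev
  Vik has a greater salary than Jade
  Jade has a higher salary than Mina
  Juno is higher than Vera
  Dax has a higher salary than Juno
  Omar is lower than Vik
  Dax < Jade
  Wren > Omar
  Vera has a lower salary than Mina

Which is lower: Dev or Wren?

Dev < Vera < Mina < Juno < Dax < Jade < Ivan < Quinn < Wren, by transitivity through Vera, Mina, Juno, Dax, Jade, Ivan, Quinn.
So Dev < Wren; Dev is the lower of the two.

Dev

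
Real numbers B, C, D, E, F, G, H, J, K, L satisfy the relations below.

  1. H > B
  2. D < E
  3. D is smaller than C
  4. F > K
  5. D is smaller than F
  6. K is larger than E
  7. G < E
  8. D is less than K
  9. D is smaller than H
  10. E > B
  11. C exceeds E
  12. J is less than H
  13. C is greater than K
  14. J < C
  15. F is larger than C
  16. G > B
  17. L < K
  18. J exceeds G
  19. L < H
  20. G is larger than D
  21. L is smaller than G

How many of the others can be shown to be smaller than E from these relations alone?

4

Directly below E: B, D, G.
One step further: L (4 so far).
No other element is forced below E by the given relations, so the count is 4.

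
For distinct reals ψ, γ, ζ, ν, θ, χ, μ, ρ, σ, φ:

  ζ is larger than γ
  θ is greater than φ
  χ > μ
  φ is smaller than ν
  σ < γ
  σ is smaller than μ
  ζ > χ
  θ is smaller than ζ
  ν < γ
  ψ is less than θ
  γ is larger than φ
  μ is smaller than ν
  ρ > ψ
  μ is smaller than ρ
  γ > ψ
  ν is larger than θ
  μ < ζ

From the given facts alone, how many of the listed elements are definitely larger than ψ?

5

The elements the relations force above ψ are θ, ν, γ, ρ, ζ — no chain reaches any other.
That is 5.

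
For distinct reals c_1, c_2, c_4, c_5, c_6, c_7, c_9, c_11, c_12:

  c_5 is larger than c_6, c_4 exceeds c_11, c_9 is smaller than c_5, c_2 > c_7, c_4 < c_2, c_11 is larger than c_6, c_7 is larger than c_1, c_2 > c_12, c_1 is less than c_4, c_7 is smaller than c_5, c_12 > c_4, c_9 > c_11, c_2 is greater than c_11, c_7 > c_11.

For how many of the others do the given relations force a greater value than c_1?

5

From c_1 the given relations immediately reach c_4, c_7.
From those, c_5, c_12, c_2 — 5 in total.
Nothing else is reachable above c_1; 5 in all.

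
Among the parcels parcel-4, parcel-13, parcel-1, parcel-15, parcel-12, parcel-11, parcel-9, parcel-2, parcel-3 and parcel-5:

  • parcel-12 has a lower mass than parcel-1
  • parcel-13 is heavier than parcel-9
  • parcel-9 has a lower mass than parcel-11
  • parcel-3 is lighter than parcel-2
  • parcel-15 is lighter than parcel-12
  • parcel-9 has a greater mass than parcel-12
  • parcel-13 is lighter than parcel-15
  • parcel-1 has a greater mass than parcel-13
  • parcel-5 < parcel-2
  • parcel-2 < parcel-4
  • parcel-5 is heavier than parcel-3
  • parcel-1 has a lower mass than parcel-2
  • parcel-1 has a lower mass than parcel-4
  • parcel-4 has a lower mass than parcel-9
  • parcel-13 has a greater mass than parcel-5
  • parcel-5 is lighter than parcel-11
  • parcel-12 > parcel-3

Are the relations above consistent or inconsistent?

inconsistent

We have parcel-9 < parcel-13 stated directly, yet also parcel-13 < parcel-15 < parcel-12 < parcel-1 < parcel-2 < parcel-4 < parcel-9 by chaining the others — so parcel-13 < parcel-9. Contradiction.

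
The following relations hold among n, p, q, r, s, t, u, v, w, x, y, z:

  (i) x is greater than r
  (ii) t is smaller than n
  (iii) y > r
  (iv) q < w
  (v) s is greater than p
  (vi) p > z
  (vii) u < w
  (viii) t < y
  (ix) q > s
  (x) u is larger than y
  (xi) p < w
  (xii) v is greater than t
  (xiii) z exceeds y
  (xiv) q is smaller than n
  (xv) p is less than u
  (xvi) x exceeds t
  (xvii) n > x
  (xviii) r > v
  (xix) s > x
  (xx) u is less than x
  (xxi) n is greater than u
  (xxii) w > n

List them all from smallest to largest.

Each adjacent pair is fixed by a given relation: t < v; v < r; r < y; y < z; z < p; p < u; u < x; x < s; s < q; q < n; n < w. Chaining them end to end gives the full order.

t < v < r < y < z < p < u < x < s < q < n < w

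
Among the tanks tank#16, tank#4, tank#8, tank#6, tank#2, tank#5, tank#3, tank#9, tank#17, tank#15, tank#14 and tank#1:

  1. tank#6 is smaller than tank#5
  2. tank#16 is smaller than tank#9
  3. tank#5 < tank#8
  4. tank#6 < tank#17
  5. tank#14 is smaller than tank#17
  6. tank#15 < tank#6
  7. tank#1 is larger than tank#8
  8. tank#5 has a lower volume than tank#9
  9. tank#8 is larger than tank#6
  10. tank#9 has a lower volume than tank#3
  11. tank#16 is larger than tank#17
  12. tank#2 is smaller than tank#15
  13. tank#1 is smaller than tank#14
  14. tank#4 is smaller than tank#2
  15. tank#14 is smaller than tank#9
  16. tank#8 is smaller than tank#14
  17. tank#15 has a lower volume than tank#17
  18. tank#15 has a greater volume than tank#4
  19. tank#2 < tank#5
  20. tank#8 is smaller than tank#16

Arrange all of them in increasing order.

Nothing is placed below tank#4, so it is least; from there tank#4 < tank#2; tank#2 < tank#15; tank#15 < tank#6; tank#6 < tank#5; tank#5 < tank#8; tank#8 < tank#1; tank#1 < tank#14; tank#14 < tank#17; tank#17 < tank#16; tank#16 < tank#9; tank#9 < tank#3, each given directly.

tank#4 < tank#2 < tank#15 < tank#6 < tank#5 < tank#8 < tank#1 < tank#14 < tank#17 < tank#16 < tank#9 < tank#3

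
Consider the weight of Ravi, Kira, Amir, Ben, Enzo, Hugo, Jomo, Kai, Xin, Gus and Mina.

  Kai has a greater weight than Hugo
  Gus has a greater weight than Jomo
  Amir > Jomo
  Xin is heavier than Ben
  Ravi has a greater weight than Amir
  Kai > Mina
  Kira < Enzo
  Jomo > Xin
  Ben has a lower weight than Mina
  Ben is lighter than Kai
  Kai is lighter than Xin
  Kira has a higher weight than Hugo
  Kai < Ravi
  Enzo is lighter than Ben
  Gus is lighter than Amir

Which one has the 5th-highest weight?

Xin

Chaining the given pairs: Hugo < Kira < Enzo < Ben < Mina < Kai < Xin < Jomo < Gus < Amir < Ravi.
The 5th largest is Xin.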